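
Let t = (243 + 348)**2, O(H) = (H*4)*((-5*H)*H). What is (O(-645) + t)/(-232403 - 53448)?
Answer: -5367071781/285851 ≈ -18776.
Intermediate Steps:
O(H) = -20*H**3 (O(H) = (4*H)*(-5*H**2) = -20*H**3)
t = 349281 (t = 591**2 = 349281)
(O(-645) + t)/(-232403 - 53448) = (-20*(-645)**3 + 349281)/(-232403 - 53448) = (-20*(-268336125) + 349281)/(-285851) = (5366722500 + 349281)*(-1/285851) = 5367071781*(-1/285851) = -5367071781/285851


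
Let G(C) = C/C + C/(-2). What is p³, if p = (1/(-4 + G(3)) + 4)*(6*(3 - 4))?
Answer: -314432/27 ≈ -11646.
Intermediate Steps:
G(C) = 1 - C/2 (G(C) = 1 + C*(-½) = 1 - C/2)
p = -68/3 (p = (1/(-4 + (1 - ½*3)) + 4)*(6*(3 - 4)) = (1/(-4 + (1 - 3/2)) + 4)*(6*(-1)) = (1/(-4 - ½) + 4)*(-6) = (1/(-9/2) + 4)*(-6) = (-2/9 + 4)*(-6) = (34/9)*(-6) = -68/3 ≈ -22.667)
p³ = (-68/3)³ = -314432/27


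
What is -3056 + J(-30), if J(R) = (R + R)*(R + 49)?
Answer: -4196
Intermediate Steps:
J(R) = 2*R*(49 + R) (J(R) = (2*R)*(49 + R) = 2*R*(49 + R))
-3056 + J(-30) = -3056 + 2*(-30)*(49 - 30) = -3056 + 2*(-30)*19 = -3056 - 1140 = -4196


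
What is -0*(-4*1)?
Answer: 0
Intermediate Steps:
-0*(-4*1) = -0*(-4) = -36*0 = 0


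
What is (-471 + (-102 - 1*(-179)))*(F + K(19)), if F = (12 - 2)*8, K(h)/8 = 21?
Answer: -97712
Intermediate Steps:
K(h) = 168 (K(h) = 8*21 = 168)
F = 80 (F = 10*8 = 80)
(-471 + (-102 - 1*(-179)))*(F + K(19)) = (-471 + (-102 - 1*(-179)))*(80 + 168) = (-471 + (-102 + 179))*248 = (-471 + 77)*248 = -394*248 = -97712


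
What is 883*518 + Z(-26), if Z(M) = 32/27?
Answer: 12349670/27 ≈ 4.5740e+5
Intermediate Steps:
Z(M) = 32/27 (Z(M) = 32*(1/27) = 32/27)
883*518 + Z(-26) = 883*518 + 32/27 = 457394 + 32/27 = 12349670/27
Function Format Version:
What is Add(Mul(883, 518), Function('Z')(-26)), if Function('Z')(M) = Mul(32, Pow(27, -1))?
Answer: Rational(12349670, 27) ≈ 4.5740e+5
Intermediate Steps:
Function('Z')(M) = Rational(32, 27) (Function('Z')(M) = Mul(32, Rational(1, 27)) = Rational(32, 27))
Add(Mul(883, 518), Function('Z')(-26)) = Add(Mul(883, 518), Rational(32, 27)) = Add(457394, Rational(32, 27)) = Rational(12349670, 27)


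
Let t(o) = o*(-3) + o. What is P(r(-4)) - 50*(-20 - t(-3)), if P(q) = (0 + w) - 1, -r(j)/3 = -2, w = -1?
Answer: 1298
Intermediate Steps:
r(j) = 6 (r(j) = -3*(-2) = 6)
t(o) = -2*o (t(o) = -3*o + o = -2*o)
P(q) = -2 (P(q) = (0 - 1) - 1 = -1 - 1 = -2)
P(r(-4)) - 50*(-20 - t(-3)) = -2 - 50*(-20 - (-2)*(-3)) = -2 - 50*(-20 - 1*6) = -2 - 50*(-20 - 6) = -2 - 50*(-26) = -2 + 1300 = 1298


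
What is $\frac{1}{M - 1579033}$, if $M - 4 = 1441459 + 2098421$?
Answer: $\frac{1}{1960851} \approx 5.0998 \cdot 10^{-7}$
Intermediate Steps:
$M = 3539884$ ($M = 4 + \left(1441459 + 2098421\right) = 4 + 3539880 = 3539884$)
$\frac{1}{M - 1579033} = \frac{1}{3539884 - 1579033} = \frac{1}{1960851}$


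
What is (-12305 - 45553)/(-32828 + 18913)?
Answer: 57858/13915 ≈ 4.1580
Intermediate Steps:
(-12305 - 45553)/(-32828 + 18913) = -57858/(-13915) = -57858*(-1/13915) = 57858/13915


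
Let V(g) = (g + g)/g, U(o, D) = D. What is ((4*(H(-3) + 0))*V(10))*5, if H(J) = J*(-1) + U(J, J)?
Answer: 0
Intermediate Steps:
H(J) = 0 (H(J) = J*(-1) + J = -J + J = 0)
V(g) = 2 (V(g) = (2*g)/g = 2)
((4*(H(-3) + 0))*V(10))*5 = ((4*(0 + 0))*2)*5 = ((4*0)*2)*5 = (0*2)*5 = 0*5 = 0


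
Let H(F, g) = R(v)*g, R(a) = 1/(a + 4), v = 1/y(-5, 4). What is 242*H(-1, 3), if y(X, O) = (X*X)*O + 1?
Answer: 24442/135 ≈ 181.05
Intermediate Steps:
y(X, O) = 1 + O*X² (y(X, O) = X²*O + 1 = O*X² + 1 = 1 + O*X²)
v = 1/101 (v = 1/(1 + 4*(-5)²) = 1/(1 + 4*25) = 1/(1 + 100) = 1/101 ≈ 0.0099010)
R(a) = 1/(4 + a)
H(F, g) = 101*g/405 (H(F, g) = g/(4 + 1/101) = g/(405/101) = 101*g/405)
242*H(-1, 3) = 242*((101/405)*3) = 242*(101/135) = 24442/135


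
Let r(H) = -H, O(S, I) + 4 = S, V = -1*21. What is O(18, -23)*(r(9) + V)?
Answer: -420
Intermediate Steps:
V = -21
O(S, I) = -4 + S
O(18, -23)*(r(9) + V) = (-4 + 18)*(-1*9 - 21) = 14*(-9 - 21) = 14*(-30) = -420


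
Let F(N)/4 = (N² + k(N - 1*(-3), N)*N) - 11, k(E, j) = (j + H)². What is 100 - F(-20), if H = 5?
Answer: 16544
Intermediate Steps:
k(E, j) = (5 + j)² (k(E, j) = (j + 5)² = (5 + j)²)
F(N) = -44 + 4*N² + 4*N*(5 + N)² (F(N) = 4*((N² + (5 + N)²*N) - 11) = 4*((N² + N*(5 + N)²) - 11) = 4*(-11 + N² + N*(5 + N)²) = -44 + 4*N² + 4*N*(5 + N)²)
100 - F(-20) = 100 - (-44 + 4*(-20)² + 4*(-20)*(5 - 20)²) = 100 - (-44 + 4*400 + 4*(-20)*(-15)²) = 100 - (-44 + 1600 + 4*(-20)*225) = 100 - (-44 + 1600 - 18000) = 100 - 1*(-16444) = 100 + 16444 = 16544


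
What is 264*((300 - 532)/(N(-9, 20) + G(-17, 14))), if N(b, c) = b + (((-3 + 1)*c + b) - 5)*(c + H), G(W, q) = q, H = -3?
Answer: 5568/83 ≈ 67.084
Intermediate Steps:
N(b, c) = b + (-3 + c)*(-5 + b - 2*c) (N(b, c) = b + (((-3 + 1)*c + b) - 5)*(c - 3) = b + ((-2*c + b) - 5)*(-3 + c) = b + ((b - 2*c) - 5)*(-3 + c) = b + (-5 + b - 2*c)*(-3 + c) = b + (-3 + c)*(-5 + b - 2*c))
264*((300 - 532)/(N(-9, 20) + G(-17, 14))) = 264*((300 - 532)/((15 + 20 - 2*(-9) - 2*20**2 - 9*20) + 14)) = 264*(-232/((15 + 20 + 18 - 2*400 - 180) + 14)) = 264*(-232/((15 + 20 + 18 - 800 - 180) + 14)) = 264*(-232/(-927 + 14)) = 264*(-232/(-913)) = 264*(-232*(-1/913)) = 264*(232/913) = 5568/83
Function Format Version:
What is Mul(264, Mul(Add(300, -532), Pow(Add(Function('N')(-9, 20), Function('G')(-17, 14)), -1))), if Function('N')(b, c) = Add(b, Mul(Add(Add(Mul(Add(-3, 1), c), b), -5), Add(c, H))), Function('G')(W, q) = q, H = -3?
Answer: Rational(5568, 83) ≈ 67.084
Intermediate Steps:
Function('N')(b, c) = Add(b, Mul(Add(-3, c), Add(-5, b, Mul(-2, c)))) (Function('N')(b, c) = Add(b, Mul(Add(Add(Mul(Add(-3, 1), c), b), -5), Add(c, -3))) = Add(b, Mul(Add(Add(Mul(-2, c), b), -5), Add(-3, c))) = Add(b, Mul(Add(Add(b, Mul(-2, c)), -5), Add(-3, c))) = Add(b, Mul(Add(-5, b, Mul(-2, c)), Add(-3, c))) = Add(b, Mul(Add(-3, c), Add(-5, b, Mul(-2, c)))))
Mul(264, Mul(Add(300, -532), Pow(Add(Function('N')(-9, 20), Function('G')(-17, 14)), -1))) = Mul(264, Mul(Add(300, -532), Pow(Add(Add(15, 20, Mul(-2, -9), Mul(-2, Pow(20, 2)), Mul(-9, 20)), 14), -1))) = Mul(264, Mul(-232, Pow(Add(Add(15, 20, 18, Mul(-2, 400), -180), 14), -1))) = Mul(264, Mul(-232, Pow(Add(Add(15, 20, 18, -800, -180), 14), -1))) = Mul(264, Mul(-232, Pow(Add(-927, 14), -1))) = Mul(264, Mul(-232, Pow(-913, -1))) = Mul(264, Mul(-232, Rational(-1, 913))) = Mul(264, Rational(232, 913)) = Rational(5568, 83)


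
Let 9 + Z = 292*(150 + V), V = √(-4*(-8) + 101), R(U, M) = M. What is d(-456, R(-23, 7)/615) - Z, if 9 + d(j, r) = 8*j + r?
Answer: -29180513/615 - 292*√133 ≈ -50816.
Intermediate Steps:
d(j, r) = -9 + r + 8*j (d(j, r) = -9 + (8*j + r) = -9 + (r + 8*j) = -9 + r + 8*j)
V = √133 (V = √(32 + 101) = √133 ≈ 11.533)
Z = 43791 + 292*√133 (Z = -9 + 292*(150 + √133) = -9 + (43800 + 292*√133) = 43791 + 292*√133 ≈ 47159.)
d(-456, R(-23, 7)/615) - Z = (-9 + 7/615 + 8*(-456)) - (43791 + 292*√133) = (-9 + 7*(1/615) - 3648) + (-43791 - 292*√133) = (-9 + 7/615 - 3648) + (-43791 - 292*√133) = -2249048/615 + (-43791 - 292*√133) = -29180513/615 - 292*√133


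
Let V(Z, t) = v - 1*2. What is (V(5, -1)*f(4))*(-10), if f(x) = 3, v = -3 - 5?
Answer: 300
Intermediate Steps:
v = -8
V(Z, t) = -10 (V(Z, t) = -8 - 1*2 = -8 - 2 = -10)
(V(5, -1)*f(4))*(-10) = -10*3*(-10) = -30*(-10) = 300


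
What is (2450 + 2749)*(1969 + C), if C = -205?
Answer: 9171036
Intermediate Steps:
(2450 + 2749)*(1969 + C) = (2450 + 2749)*(1969 - 205) = 5199*1764 = 9171036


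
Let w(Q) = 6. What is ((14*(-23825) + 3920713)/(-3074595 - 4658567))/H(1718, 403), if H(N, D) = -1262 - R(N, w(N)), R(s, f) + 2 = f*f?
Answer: 1195721/3340725984 ≈ 0.00035792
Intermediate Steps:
R(s, f) = -2 + f² (R(s, f) = -2 + f*f = -2 + f²)
H(N, D) = -1296 (H(N, D) = -1262 - (-2 + 6²) = -1262 - (-2 + 36) = -1262 - 1*34 = -1262 - 34 = -1296)
((14*(-23825) + 3920713)/(-3074595 - 4658567))/H(1718, 403) = ((14*(-23825) + 3920713)/(-3074595 - 4658567))/(-1296) = ((-333550 + 3920713)/(-7733162))*(-1/1296) = (3587163*(-1/7733162))*(-1/1296) = -3587163/7733162*(-1/1296) = 1195721/3340725984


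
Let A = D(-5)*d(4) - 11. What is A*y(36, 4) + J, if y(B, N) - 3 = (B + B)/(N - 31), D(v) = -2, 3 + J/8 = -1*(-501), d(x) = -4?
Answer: 3983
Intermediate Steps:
J = 3984 (J = -24 + 8*(-1*(-501)) = -24 + 8*501 = -24 + 4008 = 3984)
A = -3 (A = -2*(-4) - 11 = 8 - 11 = -3)
y(B, N) = 3 + 2*B/(-31 + N) (y(B, N) = 3 + (B + B)/(N - 31) = 3 + (2*B)/(-31 + N) = 3 + 2*B/(-31 + N))
A*y(36, 4) + J = -3*(-93 + 2*36 + 3*4)/(-31 + 4) + 3984 = -3*(-93 + 72 + 12)/(-27) + 3984 = -(-1)*(-9)/9 + 3984 = -3*1/3 + 3984 = -1 + 3984 = 3983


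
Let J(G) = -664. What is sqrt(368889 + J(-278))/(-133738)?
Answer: -5*sqrt(14729)/133738 ≈ -0.0045373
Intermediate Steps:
sqrt(368889 + J(-278))/(-133738) = sqrt(368889 - 664)/(-133738) = sqrt(368225)*(-1/133738) = (5*sqrt(14729))*(-1/133738) = -5*sqrt(14729)/133738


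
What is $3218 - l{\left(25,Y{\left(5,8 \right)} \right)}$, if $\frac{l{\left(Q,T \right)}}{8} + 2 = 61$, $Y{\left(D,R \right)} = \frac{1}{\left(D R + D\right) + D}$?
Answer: $2746$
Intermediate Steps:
$Y{\left(D,R \right)} = \frac{1}{2 D + D R}$ ($Y{\left(D,R \right)} = \frac{1}{\left(D + D R\right) + D} = \frac{1}{2 D + D R}$)
$l{\left(Q,T \right)} = 472$ ($l{\left(Q,T \right)} = -16 + 8 \cdot 61 = -16 + 488 = 472$)
$3218 - l{\left(25,Y{\left(5,8 \right)} \right)} = 3218 - 472 = 2746$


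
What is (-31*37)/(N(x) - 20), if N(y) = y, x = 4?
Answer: 1147/16 ≈ 71.688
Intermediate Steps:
(-31*37)/(N(x) - 20) = (-31*37)/(4 - 20) = -1147/(-16) = -1147*(-1/16) = 1147/16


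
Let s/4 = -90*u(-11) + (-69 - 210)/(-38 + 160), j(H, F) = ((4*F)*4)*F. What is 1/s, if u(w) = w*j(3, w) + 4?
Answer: 61/467571762 ≈ 1.3046e-7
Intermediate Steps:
j(H, F) = 16*F² (j(H, F) = (16*F)*F = 16*F²)
u(w) = 4 + 16*w³ (u(w) = w*(16*w²) + 4 = 16*w³ + 4 = 4 + 16*w³)
s = 467571762/61 (s = 4*(-90*(4 + 16*(-11)³) + (-69 - 210)/(-38 + 160)) = 4*(-90*(4 + 16*(-1331)) - 279/122) = 4*(-90*(4 - 21296) - 279*1/122) = 4*(-90*(-21292) - 279/122) = 4*(1916280 - 279/122) = 4*(233785881/122) = 467571762/61 ≈ 7.6651e+6)
1/s = 1/(467571762/61) = 61/467571762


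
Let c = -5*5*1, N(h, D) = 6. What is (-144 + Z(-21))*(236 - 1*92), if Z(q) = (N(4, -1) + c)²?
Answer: 31248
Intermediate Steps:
c = -25 (c = -25*1 = -25)
Z(q) = 361 (Z(q) = (6 - 25)² = (-19)² = 361)
(-144 + Z(-21))*(236 - 1*92) = (-144 + 361)*(236 - 1*92) = 217*(236 - 92) = 217*144 = 31248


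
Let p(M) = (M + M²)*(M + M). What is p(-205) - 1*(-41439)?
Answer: -17104761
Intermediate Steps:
p(M) = 2*M*(M + M²) (p(M) = (M + M²)*(2*M) = 2*M*(M + M²))
p(-205) - 1*(-41439) = 2*(-205)²*(1 - 205) - 1*(-41439) = 2*42025*(-204) + 41439 = -17146200 + 41439 = -17104761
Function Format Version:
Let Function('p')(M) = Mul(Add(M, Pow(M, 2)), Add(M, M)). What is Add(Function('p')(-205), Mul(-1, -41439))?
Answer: -17104761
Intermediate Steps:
Function('p')(M) = Mul(2, M, Add(M, Pow(M, 2))) (Function('p')(M) = Mul(Add(M, Pow(M, 2)), Mul(2, M)) = Mul(2, M, Add(M, Pow(M, 2))))
Add(Function('p')(-205), Mul(-1, -41439)) = Add(Mul(2, Pow(-205, 2), Add(1, -205)), Mul(-1, -41439)) = Add(Mul(2, 42025, -204), 41439) = Add(-17146200, 41439) = -17104761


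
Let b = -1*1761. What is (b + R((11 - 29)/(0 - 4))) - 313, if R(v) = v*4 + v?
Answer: -4103/2 ≈ -2051.5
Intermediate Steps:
b = -1761
R(v) = 5*v (R(v) = 4*v + v = 5*v)
(b + R((11 - 29)/(0 - 4))) - 313 = (-1761 + 5*((11 - 29)/(0 - 4))) - 313 = (-1761 + 5*(-18/(-4))) - 313 = (-1761 + 5*(-18*(-¼))) - 313 = (-1761 + 5*(9/2)) - 313 = (-1761 + 45/2) - 313 = -3477/2 - 313 = -4103/2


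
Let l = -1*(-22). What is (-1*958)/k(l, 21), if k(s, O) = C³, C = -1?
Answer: 958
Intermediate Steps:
l = 22
k(s, O) = -1 (k(s, O) = (-1)³ = -1)
(-1*958)/k(l, 21) = -1*958/(-1) = -958*(-1) = 958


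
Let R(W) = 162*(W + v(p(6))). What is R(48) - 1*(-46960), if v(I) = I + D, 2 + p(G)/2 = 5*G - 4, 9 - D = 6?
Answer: 62998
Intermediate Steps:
D = 3 (D = 9 - 1*6 = 9 - 6 = 3)
p(G) = -12 + 10*G (p(G) = -4 + 2*(5*G - 4) = -4 + 2*(-4 + 5*G) = -4 + (-8 + 10*G) = -12 + 10*G)
v(I) = 3 + I (v(I) = I + 3 = 3 + I)
R(W) = 8262 + 162*W (R(W) = 162*(W + (3 + (-12 + 10*6))) = 162*(W + (3 + (-12 + 60))) = 162*(W + (3 + 48)) = 162*(W + 51) = 162*(51 + W) = 8262 + 162*W)
R(48) - 1*(-46960) = (8262 + 162*48) - 1*(-46960) = (8262 + 7776) + 46960 = 16038 + 46960 = 62998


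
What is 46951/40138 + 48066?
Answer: 1929320059/40138 ≈ 48067.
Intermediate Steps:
46951/40138 + 48066 = 1929320059/40138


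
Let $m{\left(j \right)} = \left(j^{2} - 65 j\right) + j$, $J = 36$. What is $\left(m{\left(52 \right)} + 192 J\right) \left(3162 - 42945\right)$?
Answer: $-250155504$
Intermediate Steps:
$m{\left(j \right)} = j^{2} - 64 j$
$\left(m{\left(52 \right)} + 192 J\right) \left(3162 - 42945\right) = \left(52 \left(-64 + 52\right) + 192 \cdot 36\right) \left(3162 - 42945\right) = \left(52 \left(-12\right) + 6912\right) \left(-39783\right) = \left(-624 + 6912\right) \left(-39783\right) = 6288 \left(-39783\right) = -250155504$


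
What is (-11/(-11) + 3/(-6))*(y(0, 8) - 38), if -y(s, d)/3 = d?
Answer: -31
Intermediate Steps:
y(s, d) = -3*d
(-11/(-11) + 3/(-6))*(y(0, 8) - 38) = (-11/(-11) + 3/(-6))*(-3*8 - 38) = (-11*(-1/11) + 3*(-1/6))*(-24 - 38) = (1 - 1/2)*(-62) = (1/2)*(-62) = -31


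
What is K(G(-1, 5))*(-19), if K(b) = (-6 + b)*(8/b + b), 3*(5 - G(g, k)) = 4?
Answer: 25669/99 ≈ 259.28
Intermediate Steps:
G(g, k) = 11/3 (G(g, k) = 5 - ⅓*4 = 5 - 4/3 = 11/3)
K(b) = (-6 + b)*(b + 8/b)
K(G(-1, 5))*(-19) = (8 + (11/3)² - 48/11/3 - 6*11/3)*(-19) = (8 + 121/9 - 48*3/11 - 22)*(-19) = (8 + 121/9 - 144/11 - 22)*(-19) = -1351/99*(-19) = 25669/99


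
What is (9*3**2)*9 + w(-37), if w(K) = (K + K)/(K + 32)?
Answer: 3719/5 ≈ 743.80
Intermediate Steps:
w(K) = 2*K/(32 + K) (w(K) = (2*K)/(32 + K) = 2*K/(32 + K))
(9*3**2)*9 + w(-37) = (9*3**2)*9 + 2*(-37)/(32 - 37) = (9*9)*9 + 2*(-37)/(-5) = 81*9 + 2*(-37)*(-1/5) = 729 + 74/5 = 3719/5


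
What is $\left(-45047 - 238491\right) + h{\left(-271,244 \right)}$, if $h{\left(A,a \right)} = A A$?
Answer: $-210097$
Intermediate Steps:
$h{\left(A,a \right)} = A^{2}$
$\left(-45047 - 238491\right) + h{\left(-271,244 \right)} = \left(-45047 - 238491\right) + \left(-271\right)^{2} = -283538 + 73441 = -210097$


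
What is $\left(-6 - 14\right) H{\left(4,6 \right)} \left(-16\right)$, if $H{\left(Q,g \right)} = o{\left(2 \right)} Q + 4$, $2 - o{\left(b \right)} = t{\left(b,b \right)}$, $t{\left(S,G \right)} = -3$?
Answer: $7680$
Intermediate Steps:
$o{\left(b \right)} = 5$ ($o{\left(b \right)} = 2 - -3 = 2 + 3 = 5$)
$H{\left(Q,g \right)} = 4 + 5 Q$ ($H{\left(Q,g \right)} = 5 Q + 4 = 4 + 5 Q$)
$\left(-6 - 14\right) H{\left(4,6 \right)} \left(-16\right) = \left(-6 - 14\right) \left(4 + 5 \cdot 4\right) \left(-16\right) = \left(-6 - 14\right) \left(4 + 20\right) \left(-16\right) = \left(-20\right) 24 \left(-16\right) = \left(-480\right) \left(-16\right) = 7680$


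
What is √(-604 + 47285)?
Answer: √46681 ≈ 216.06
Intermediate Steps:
√(-604 + 47285) = √46681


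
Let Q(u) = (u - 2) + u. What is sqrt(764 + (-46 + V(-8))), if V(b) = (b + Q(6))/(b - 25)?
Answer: 2*sqrt(195459)/33 ≈ 26.794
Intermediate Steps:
Q(u) = -2 + 2*u (Q(u) = (-2 + u) + u = -2 + 2*u)
V(b) = (10 + b)/(-25 + b) (V(b) = (b + (-2 + 2*6))/(b - 25) = (b + (-2 + 12))/(-25 + b) = (b + 10)/(-25 + b) = (10 + b)/(-25 + b))
sqrt(764 + (-46 + V(-8))) = sqrt(764 + (-46 + (10 - 8)/(-25 - 8))) = sqrt(764 + (-46 + 2/(-33))) = sqrt(764 + (-46 - 1/33*2)) = sqrt(764 + (-46 - 2/33)) = sqrt(764 - 1520/33) = sqrt(23692/33) = 2*sqrt(195459)/33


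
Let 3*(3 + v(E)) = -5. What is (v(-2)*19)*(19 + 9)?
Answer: -7448/3 ≈ -2482.7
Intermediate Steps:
v(E) = -14/3 (v(E) = -3 + (⅓)*(-5) = -3 - 5/3 = -14/3)
(v(-2)*19)*(19 + 9) = (-14/3*19)*(19 + 9) = -266/3*28 = -7448/3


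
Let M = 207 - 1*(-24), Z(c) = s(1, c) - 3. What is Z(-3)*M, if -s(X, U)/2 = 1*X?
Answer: -1155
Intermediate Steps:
s(X, U) = -2*X
Z(c) = -5 (Z(c) = -2*1 - 3 = -2 - 3 = -5)
M = 231 (M = 207 + 24 = 231)
Z(-3)*M = -5*231 = -1155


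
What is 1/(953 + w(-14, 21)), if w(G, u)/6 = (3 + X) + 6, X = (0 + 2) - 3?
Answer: 1/1001 ≈ 0.00099900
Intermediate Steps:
X = -1 (X = 2 - 3 = -1)
w(G, u) = 48 (w(G, u) = 6*((3 - 1) + 6) = 6*(2 + 6) = 6*8 = 48)
1/(953 + w(-14, 21)) = 1/(953 + 48) = 1/1001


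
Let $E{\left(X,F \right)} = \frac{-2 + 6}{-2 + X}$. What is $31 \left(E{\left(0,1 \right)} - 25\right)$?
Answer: $-837$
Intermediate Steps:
$E{\left(X,F \right)} = \frac{4}{-2 + X}$
$31 \left(E{\left(0,1 \right)} - 25\right) = 31 \left(\frac{4}{-2 + 0} - 25\right) = 31 \left(\frac{4}{-2} - 25\right) = 31 \left(4 \left(- \frac{1}{2}\right) - 25\right) = 31 \left(-2 - 25\right) = 31 \left(-27\right) = -837$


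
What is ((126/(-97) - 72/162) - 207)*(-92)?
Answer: 16765436/873 ≈ 19204.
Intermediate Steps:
((126/(-97) - 72/162) - 207)*(-92) = ((126*(-1/97) - 72*1/162) - 207)*(-92) = ((-126/97 - 4/9) - 207)*(-92) = (-1522/873 - 207)*(-92) = -182233/873*(-92) = 16765436/873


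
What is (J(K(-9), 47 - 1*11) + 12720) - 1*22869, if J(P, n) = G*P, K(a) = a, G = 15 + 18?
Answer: -10446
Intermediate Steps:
G = 33
J(P, n) = 33*P
(J(K(-9), 47 - 1*11) + 12720) - 1*22869 = (33*(-9) + 12720) - 1*22869 = (-297 + 12720) - 22869 = 12423 - 22869 = -10446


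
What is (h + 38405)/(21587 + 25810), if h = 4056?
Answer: 42461/47397 ≈ 0.89586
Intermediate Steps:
(h + 38405)/(21587 + 25810) = (4056 + 38405)/(21587 + 25810) = 42461/47397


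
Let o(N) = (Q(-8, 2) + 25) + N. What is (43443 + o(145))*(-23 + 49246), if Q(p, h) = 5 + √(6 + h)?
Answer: 2147008814 + 98446*√2 ≈ 2.1471e+9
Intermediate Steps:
o(N) = 30 + N + 2*√2 (o(N) = ((5 + √(6 + 2)) + 25) + N = ((5 + √8) + 25) + N = ((5 + 2*√2) + 25) + N = (30 + 2*√2) + N = 30 + N + 2*√2)
(43443 + o(145))*(-23 + 49246) = (43443 + (30 + 145 + 2*√2))*(-23 + 49246) = (43443 + (175 + 2*√2))*49223 = (43618 + 2*√2)*49223 = 2147008814 + 98446*√2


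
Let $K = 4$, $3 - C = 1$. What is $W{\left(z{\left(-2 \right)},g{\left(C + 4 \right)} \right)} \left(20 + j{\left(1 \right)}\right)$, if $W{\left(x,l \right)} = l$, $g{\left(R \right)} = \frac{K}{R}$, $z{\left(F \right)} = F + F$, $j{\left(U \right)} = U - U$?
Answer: $\frac{40}{3} \approx 13.333$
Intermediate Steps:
$C = 2$ ($C = 3 - 1 = 2$)
$j{\left(U \right)} = 0$
$z{\left(F \right)} = 2 F$
$g{\left(R \right)} = \frac{4}{R}$
$W{\left(z{\left(-2 \right)},g{\left(C + 4 \right)} \right)} \left(20 + j{\left(1 \right)}\right) = \frac{4}{2 + 4} \left(20 + 0\right) = \frac{4}{6} \cdot 20 = 4 \cdot \frac{1}{6} \cdot 20 = \frac{2}{3} \cdot 20 = \frac{40}{3}$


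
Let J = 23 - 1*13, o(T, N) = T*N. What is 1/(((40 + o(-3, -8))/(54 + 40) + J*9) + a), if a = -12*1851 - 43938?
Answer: -47/3104788 ≈ -1.5138e-5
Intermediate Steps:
o(T, N) = N*T
a = -66150 (a = -22212 - 43938 = -66150)
J = 10 (J = 23 - 13 = 10)
1/(((40 + o(-3, -8))/(54 + 40) + J*9) + a) = 1/(((40 - 8*(-3))/(54 + 40) + 10*9) - 66150) = 1/(((40 + 24)/94 + 90) - 66150) = 1/((64*(1/94) + 90) - 66150) = 1/((32/47 + 90) - 66150) = 1/(4262/47 - 66150) = 1/(-3104788/47) = -47/3104788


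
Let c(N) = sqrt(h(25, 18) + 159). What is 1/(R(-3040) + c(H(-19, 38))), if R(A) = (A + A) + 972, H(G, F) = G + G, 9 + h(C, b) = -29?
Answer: -1/5097 ≈ -0.00019619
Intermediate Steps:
h(C, b) = -38 (h(C, b) = -9 - 29 = -38)
H(G, F) = 2*G
R(A) = 972 + 2*A (R(A) = 2*A + 972 = 972 + 2*A)
c(N) = 11 (c(N) = sqrt(-38 + 159) = sqrt(121) = 11)
1/(R(-3040) + c(H(-19, 38))) = 1/((972 + 2*(-3040)) + 11) = 1/((972 - 6080) + 11) = 1/(-5108 + 11) = 1/(-5097) = -1/5097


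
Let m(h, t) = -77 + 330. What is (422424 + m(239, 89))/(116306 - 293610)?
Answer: -422677/177304 ≈ -2.3839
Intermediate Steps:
m(h, t) = 253
(422424 + m(239, 89))/(116306 - 293610) = (422424 + 253)/(116306 - 293610) = 422677/(-177304) = 422677*(-1/177304) = -422677/177304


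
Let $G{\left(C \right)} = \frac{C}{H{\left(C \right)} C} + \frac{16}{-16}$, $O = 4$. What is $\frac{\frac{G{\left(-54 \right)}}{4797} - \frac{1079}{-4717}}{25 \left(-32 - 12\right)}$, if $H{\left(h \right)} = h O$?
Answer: $- \frac{1116984419}{5376281882400} \approx -0.00020776$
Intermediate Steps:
$H{\left(h \right)} = 4 h$ ($H{\left(h \right)} = h 4 = 4 h$)
$G{\left(C \right)} = -1 + \frac{1}{4 C}$ ($G{\left(C \right)} = \frac{C}{4 C C} + \frac{16}{-16} = \frac{C}{4 C^{2}} + 16 \left(- \frac{1}{16}\right) = C \frac{1}{4 C^{2}} - 1 = \frac{1}{4 C} - 1 = -1 + \frac{1}{4 C}$)
$\frac{\frac{G{\left(-54 \right)}}{4797} - \frac{1079}{-4717}}{25 \left(-32 - 12\right)} = \frac{\frac{\frac{1}{-54} \left(\frac{1}{4} - -54\right)}{4797} - \frac{1079}{-4717}}{25 \left(-32 - 12\right)} = \frac{- \frac{\frac{1}{4} + 54}{54} \cdot \frac{1}{4797} - - \frac{1079}{4717}}{25 \left(-44\right)} = \frac{\left(- \frac{1}{54}\right) \frac{217}{4} \cdot \frac{1}{4797} + \frac{1079}{4717}}{-1100} = \left(\left(- \frac{217}{216}\right) \frac{1}{4797} + \frac{1079}{4717}\right) \left(- \frac{1}{1100}\right) = \left(- \frac{217}{1036152} + \frac{1079}{4717}\right) \left(- \frac{1}{1100}\right) = \frac{1116984419}{4887528984} \left(- \frac{1}{1100}\right) = - \frac{1116984419}{5376281882400}$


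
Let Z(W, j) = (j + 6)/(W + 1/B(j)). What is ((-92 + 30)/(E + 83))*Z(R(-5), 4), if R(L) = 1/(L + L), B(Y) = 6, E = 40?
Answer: -3100/41 ≈ -75.610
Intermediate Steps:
R(L) = 1/(2*L)
Z(W, j) = (6 + j)/(⅙ + W) (Z(W, j) = (j + 6)/(W + 1/6) = (6 + j)/(W + ⅙) = (6 + j)/(⅙ + W))
((-92 + 30)/(E + 83))*Z(R(-5), 4) = ((-92 + 30)/(40 + 83))*(6*(6 + 4)/(1 + 6*((½)/(-5)))) = (-62/123)*(6*10/(1 + 6*((½)*(-⅕)))) = (-62*1/123)*(6*10/(1 + 6*(-⅒))) = -124*10/(41*(1 - ⅗)) = -124*10/(41*⅖) = -124*5*10/(41*2) = -62/123*150 = -3100/41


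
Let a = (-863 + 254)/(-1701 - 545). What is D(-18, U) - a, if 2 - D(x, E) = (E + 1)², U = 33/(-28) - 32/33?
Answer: 393421421/958790448 ≈ 0.41033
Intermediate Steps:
U = -1985/924 (U = 33*(-1/28) - 32*1/33 = -33/28 - 32/33 = -1985/924 ≈ -2.1483)
D(x, E) = 2 - (1 + E)² (D(x, E) = 2 - (E + 1)² = 2 - (1 + E)²)
a = 609/2246 (a = -609/(-2246) = -609*(-1/2246) = 609/2246 ≈ 0.27115)
D(-18, U) - a = (2 - (1 - 1985/924)²) - 1*609/2246 = (2 - (-1061/924)²) - 609/2246 = (2 - 1*1125721/853776) - 609/2246 = (2 - 1125721/853776) - 609/2246 = 581831/853776 - 609/2246 = 393421421/958790448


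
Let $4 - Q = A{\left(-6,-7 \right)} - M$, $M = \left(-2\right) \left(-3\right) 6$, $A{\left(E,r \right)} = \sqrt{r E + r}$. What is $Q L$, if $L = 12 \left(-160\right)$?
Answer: $-76800 + 1920 \sqrt{35} \approx -65441.0$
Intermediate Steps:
$A{\left(E,r \right)} = \sqrt{r + E r}$ ($A{\left(E,r \right)} = \sqrt{E r + r} = \sqrt{r + E r}$)
$M = 36$ ($M = 6 \cdot 6 = 36$)
$Q = 40 - \sqrt{35}$ ($Q = 4 - \left(\sqrt{- 7 \left(1 - 6\right)} - 36\right) = 4 - \left(\sqrt{\left(-7\right) \left(-5\right)} - 36\right) = 4 - \left(\sqrt{35} - 36\right) = 4 - \left(-36 + \sqrt{35}\right) = 4 + \left(36 - \sqrt{35}\right) = 40 - \sqrt{35} \approx 34.084$)
$L = -1920$
$Q L = \left(40 - \sqrt{35}\right) \left(-1920\right) = -76800 + 1920 \sqrt{35}$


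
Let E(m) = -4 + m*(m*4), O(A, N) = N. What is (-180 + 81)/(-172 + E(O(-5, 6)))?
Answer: 99/32 ≈ 3.0938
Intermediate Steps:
E(m) = -4 + 4*m² (E(m) = -4 + m*(4*m) = -4 + 4*m²)
(-180 + 81)/(-172 + E(O(-5, 6))) = (-180 + 81)/(-172 + (-4 + 4*6²)) = -99/(-172 + (-4 + 4*36)) = -99/(-172 + (-4 + 144)) = -99/(-172 + 140) = -99/(-32) = -99*(-1/32) = 99/32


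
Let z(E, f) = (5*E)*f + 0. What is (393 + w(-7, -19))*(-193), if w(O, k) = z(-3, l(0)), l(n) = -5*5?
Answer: -148224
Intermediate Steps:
l(n) = -25
z(E, f) = 5*E*f (z(E, f) = 5*E*f + 0 = 5*E*f)
w(O, k) = 375 (w(O, k) = 5*(-3)*(-25) = 375)
(393 + w(-7, -19))*(-193) = (393 + 375)*(-193) = 768*(-193) = -148224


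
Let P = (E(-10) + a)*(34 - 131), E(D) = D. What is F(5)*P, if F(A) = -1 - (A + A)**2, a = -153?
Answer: -1596911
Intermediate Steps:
F(A) = -1 - 4*A**2 (F(A) = -1 - (2*A)**2 = -1 - 4*A**2)
P = 15811 (P = (-10 - 153)*(34 - 131) = -163*(-97) = 15811)
F(5)*P = (-1 - 4*5**2)*15811 = (-1 - 4*25)*15811 = (-1 - 100)*15811 = -101*15811 = -1596911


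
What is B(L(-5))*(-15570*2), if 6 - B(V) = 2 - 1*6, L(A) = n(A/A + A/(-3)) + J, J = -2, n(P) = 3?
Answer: -311400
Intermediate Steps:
L(A) = 1 (L(A) = 3 - 2 = 1)
B(V) = 10 (B(V) = 6 - (2 - 1*6) = 6 - (2 - 6) = 6 - 1*(-4) = 6 + 4 = 10)
B(L(-5))*(-15570*2) = 10*(-15570*2) = 10*(-3114*10) = 10*(-31140) = -311400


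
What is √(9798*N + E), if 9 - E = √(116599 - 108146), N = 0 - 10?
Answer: √(-97971 - √8453) ≈ 313.15*I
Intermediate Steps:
N = -10
E = 9 - √8453 (E = 9 - √(116599 - 108146) = 9 - √8453 ≈ -82.940)
√(9798*N + E) = √(9798*(-10) + (9 - √8453)) = √(-97980 + (9 - √8453)) = √(-97971 - √8453)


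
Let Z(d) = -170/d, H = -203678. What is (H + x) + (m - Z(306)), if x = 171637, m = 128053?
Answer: 864113/9 ≈ 96013.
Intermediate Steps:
(H + x) + (m - Z(306)) = (-203678 + 171637) + (128053 - (-170)/306) = -32041 + (128053 - (-170)/306) = -32041 + (128053 - 1*(-5/9)) = -32041 + (128053 + 5/9) = -32041 + 1152482/9 = 864113/9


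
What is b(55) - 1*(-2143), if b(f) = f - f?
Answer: 2143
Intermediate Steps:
b(f) = 0
b(55) - 1*(-2143) = 0 - 1*(-2143) = 0 + 2143 = 2143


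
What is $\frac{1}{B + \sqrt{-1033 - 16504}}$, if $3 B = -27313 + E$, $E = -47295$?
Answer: $- \frac{223824}{5566511497} - \frac{9 i \sqrt{17537}}{5566511497} \approx -4.0209 \cdot 10^{-5} - 2.1411 \cdot 10^{-7} i$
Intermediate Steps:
$B = - \frac{74608}{3}$ ($B = \frac{-27313 - 47295}{3} = \frac{1}{3} \left(-74608\right) = - \frac{74608}{3} \approx -24869.0$)
$\frac{1}{B + \sqrt{-1033 - 16504}} = \frac{1}{- \frac{74608}{3} + \sqrt{-1033 - 16504}} = \frac{1}{- \frac{74608}{3} + \sqrt{-17537}} = \frac{1}{- \frac{74608}{3} + i \sqrt{17537}}$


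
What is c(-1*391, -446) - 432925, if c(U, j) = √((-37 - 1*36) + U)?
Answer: -432925 + 4*I*√29 ≈ -4.3293e+5 + 21.541*I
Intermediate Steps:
c(U, j) = √(-73 + U) (c(U, j) = √((-37 - 36) + U) = √(-73 + U))
c(-1*391, -446) - 432925 = √(-73 - 1*391) - 432925 = √(-73 - 391) - 432925 = √(-464) - 432925 = 4*I*√29 - 432925 = -432925 + 4*I*√29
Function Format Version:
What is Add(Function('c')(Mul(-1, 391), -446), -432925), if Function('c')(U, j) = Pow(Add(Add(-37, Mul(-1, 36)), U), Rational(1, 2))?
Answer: Add(-432925, Mul(4, I, Pow(29, Rational(1, 2)))) ≈ Add(-4.3293e+5, Mul(21.541, I))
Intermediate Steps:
Function('c')(U, j) = Pow(Add(-73, U), Rational(1, 2)) (Function('c')(U, j) = Pow(Add(Add(-37, -36), U), Rational(1, 2)) = Pow(Add(-73, U), Rational(1, 2)))
Add(Function('c')(Mul(-1, 391), -446), -432925) = Add(Pow(Add(-73, Mul(-1, 391)), Rational(1, 2)), -432925) = Add(Pow(Add(-73, -391), Rational(1, 2)), -432925) = Add(Pow(-464, Rational(1, 2)), -432925) = Add(Mul(4, I, Pow(29, Rational(1, 2))), -432925) = Add(-432925, Mul(4, I, Pow(29, Rational(1, 2))))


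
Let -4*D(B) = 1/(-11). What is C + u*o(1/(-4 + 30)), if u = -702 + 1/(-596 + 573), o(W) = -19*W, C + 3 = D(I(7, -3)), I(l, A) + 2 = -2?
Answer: 6710277/13156 ≈ 510.05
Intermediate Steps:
I(l, A) = -4 (I(l, A) = -2 - 2 = -4)
D(B) = 1/44 (D(B) = -¼/(-11) = -¼*(-1/11) = 1/44)
C = -131/44 (C = -3 + 1/44 = -131/44 ≈ -2.9773)
u = -16147/23 (u = -702 + 1/(-23) = -702 - 1/23 = -16147/23 ≈ -702.04)
C + u*o(1/(-4 + 30)) = -131/44 - (-306793)/(23*(-4 + 30)) = -131/44 - (-306793)/(23*26) = -131/44 - 16147/23*(-19/26) = -131/44 + 306793/598 = 6710277/13156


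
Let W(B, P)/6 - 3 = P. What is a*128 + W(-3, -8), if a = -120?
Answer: -15390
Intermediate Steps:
W(B, P) = 18 + 6*P
a*128 + W(-3, -8) = -120*128 + (18 + 6*(-8)) = -15360 + (18 - 48) = -15360 - 30 = -15390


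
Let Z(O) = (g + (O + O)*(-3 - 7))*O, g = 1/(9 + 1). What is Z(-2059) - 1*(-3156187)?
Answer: -816336389/10 ≈ -8.1634e+7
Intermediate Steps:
g = ⅒ (g = 1/10 = ⅒ ≈ 0.10000)
Z(O) = O*(⅒ - 20*O) (Z(O) = (⅒ + (O + O)*(-3 - 7))*O = (⅒ + (2*O)*(-10))*O = (⅒ - 20*O)*O = O*(⅒ - 20*O))
Z(-2059) - 1*(-3156187) = (⅒)*(-2059)*(1 - 200*(-2059)) - 1*(-3156187) = (⅒)*(-2059)*(1 + 411800) + 3156187 = (⅒)*(-2059)*411801 + 3156187 = -847898259/10 + 3156187 = -816336389/10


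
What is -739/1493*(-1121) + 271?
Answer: 1233022/1493 ≈ 825.87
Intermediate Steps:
-739/1493*(-1121) + 271 = 828419/1493 + 271 = 1233022/1493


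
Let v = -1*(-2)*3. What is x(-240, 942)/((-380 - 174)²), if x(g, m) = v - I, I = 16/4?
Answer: 1/153458 ≈ 6.5164e-6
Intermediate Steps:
I = 4 (I = 16*(¼) = 4)
v = 6 (v = 2*3 = 6)
x(g, m) = 2 (x(g, m) = 6 - 1*4 = 6 - 4 = 2)
x(-240, 942)/((-380 - 174)²) = 2/((-380 - 174)²) = 2/((-554)²) = 2/306916 = 2*(1/306916) = 1/153458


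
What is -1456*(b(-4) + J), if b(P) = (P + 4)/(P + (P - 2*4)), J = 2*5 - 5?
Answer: -7280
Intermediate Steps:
J = 5 (J = 10 - 5 = 5)
b(P) = (4 + P)/(-8 + 2*P) (b(P) = (4 + P)/(P + (P - 8)) = (4 + P)/(P + (-8 + P)) = (4 + P)/(-8 + 2*P))
-1456*(b(-4) + J) = -1456*((4 - 4)/(2*(-4 - 4)) + 5) = -1456*((½)*0/(-8) + 5) = -1456*((½)*(-⅛)*0 + 5) = -1456*(0 + 5) = -1456*5 = -7280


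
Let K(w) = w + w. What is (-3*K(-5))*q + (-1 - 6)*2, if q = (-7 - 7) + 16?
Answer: 46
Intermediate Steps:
K(w) = 2*w
q = 2 (q = -14 + 16 = 2)
(-3*K(-5))*q + (-1 - 6)*2 = -6*(-5)*2 + (-1 - 6)*2 = -3*(-10)*2 - 7*2 = 30*2 - 14 = 60 - 14 = 46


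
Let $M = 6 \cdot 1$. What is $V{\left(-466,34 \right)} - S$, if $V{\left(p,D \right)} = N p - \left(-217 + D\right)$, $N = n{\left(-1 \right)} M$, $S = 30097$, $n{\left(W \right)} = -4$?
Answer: $-18730$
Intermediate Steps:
$M = 6$
$N = -24$ ($N = \left(-4\right) 6 = -24$)
$V{\left(p,D \right)} = 217 - D - 24 p$ ($V{\left(p,D \right)} = - 24 p - \left(-217 + D\right) = 217 - D - 24 p$)
$V{\left(-466,34 \right)} - S = \left(217 - 34 - -11184\right) - 30097 = \left(217 - 34 + 11184\right) - 30097 = 11367 - 30097 = -18730$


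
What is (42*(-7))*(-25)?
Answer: 7350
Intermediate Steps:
(42*(-7))*(-25) = -294*(-25) = 7350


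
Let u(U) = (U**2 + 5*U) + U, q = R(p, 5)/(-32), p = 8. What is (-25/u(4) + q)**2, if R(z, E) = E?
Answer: 625/1024 ≈ 0.61035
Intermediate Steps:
q = -5/32 (q = 5/(-32) = 5*(-1/32) = -5/32 ≈ -0.15625)
u(U) = U**2 + 6*U
(-25/u(4) + q)**2 = (-25*1/(4*(6 + 4)) - 5/32)**2 = (-25/(4*10) - 5/32)**2 = (-25/40 - 5/32)**2 = (-25*1/40 - 5/32)**2 = (-5/8 - 5/32)**2 = (-25/32)**2 = 625/1024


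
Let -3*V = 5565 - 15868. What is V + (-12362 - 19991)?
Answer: -86756/3 ≈ -28919.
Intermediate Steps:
V = 10303/3 (V = -(5565 - 15868)/3 = -⅓*(-10303) = 10303/3 ≈ 3434.3)
V + (-12362 - 19991) = 10303/3 + (-12362 - 19991) = 10303/3 - 32353 = -86756/3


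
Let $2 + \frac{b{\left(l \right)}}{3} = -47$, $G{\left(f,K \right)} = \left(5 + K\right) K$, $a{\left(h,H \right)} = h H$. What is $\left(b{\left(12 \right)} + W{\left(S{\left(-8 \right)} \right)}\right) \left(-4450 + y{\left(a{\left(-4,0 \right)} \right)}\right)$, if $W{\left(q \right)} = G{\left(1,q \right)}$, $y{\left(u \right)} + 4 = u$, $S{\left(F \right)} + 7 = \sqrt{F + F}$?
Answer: $663646 + 160344 i \approx 6.6365 \cdot 10^{5} + 1.6034 \cdot 10^{5} i$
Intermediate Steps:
$S{\left(F \right)} = -7 + \sqrt{2} \sqrt{F}$ ($S{\left(F \right)} = -7 + \sqrt{F + F} = -7 + \sqrt{2 F} = -7 + \sqrt{2} \sqrt{F}$)
$a{\left(h,H \right)} = H h$
$y{\left(u \right)} = -4 + u$
$G{\left(f,K \right)} = K \left(5 + K\right)$
$b{\left(l \right)} = -147$ ($b{\left(l \right)} = -6 + 3 \left(-47\right) = -6 - 141 = -147$)
$W{\left(q \right)} = q \left(5 + q\right)$
$\left(b{\left(12 \right)} + W{\left(S{\left(-8 \right)} \right)}\right) \left(-4450 + y{\left(a{\left(-4,0 \right)} \right)}\right) = \left(-147 + \left(-7 + \sqrt{2} \sqrt{-8}\right) \left(5 - \left(7 - \sqrt{2} \sqrt{-8}\right)\right)\right) \left(-4450 + \left(-4 + 0 \left(-4\right)\right)\right) = \left(-147 + \left(-7 + \sqrt{2} \cdot 2 i \sqrt{2}\right) \left(5 - \left(7 - \sqrt{2} \cdot 2 i \sqrt{2}\right)\right)\right) \left(-4450 + \left(-4 + 0\right)\right) = \left(-147 + \left(-7 + 4 i\right) \left(5 - \left(7 - 4 i\right)\right)\right) \left(-4450 - 4\right) = \left(-147 + \left(-7 + 4 i\right) \left(-2 + 4 i\right)\right) \left(-4454\right) = 654738 - 4454 \left(-7 + 4 i\right) \left(-2 + 4 i\right)$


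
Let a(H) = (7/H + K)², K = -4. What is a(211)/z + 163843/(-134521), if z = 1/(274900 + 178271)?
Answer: 42707390787401576/5989009441 ≈ 7.1310e+6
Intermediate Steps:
a(H) = (-4 + 7/H)² (a(H) = (7/H - 4)² = (-4 + 7/H)²)
z = 1/453171 ≈ 2.2067e-6
a(211)/z + 163843/(-134521) = ((7 - 4*211)²/211²)/(1/453171) + 163843/(-134521) = ((7 - 844)²/44521)*453171 + 163843*(-1/134521) = ((1/44521)*(-837)²)*453171 - 163843/134521 = ((1/44521)*700569)*453171 - 163843/134521 = (700569/44521)*453171 - 163843/134521 = 317477554299/44521 - 163843/134521 = 42707390787401576/5989009441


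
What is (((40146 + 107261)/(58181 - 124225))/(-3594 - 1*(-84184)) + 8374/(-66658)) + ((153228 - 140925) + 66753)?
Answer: 14023969355680124617/177393134560840 ≈ 79056.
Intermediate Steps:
(((40146 + 107261)/(58181 - 124225))/(-3594 - 1*(-84184)) + 8374/(-66658)) + ((153228 - 140925) + 66753) = ((147407/(-66044))/(-3594 + 84184) + 8374*(-1/66658)) + (12303 + 66753) = ((147407*(-1/66044))/80590 - 4187/33329) + 79056 = (-147407/66044*1/80590 - 4187/33329) + 79056 = (-147407/5322485960 - 4187/33329) + 79056 = -22290161642423/177393134560840 + 79056 = 14023969355680124617/177393134560840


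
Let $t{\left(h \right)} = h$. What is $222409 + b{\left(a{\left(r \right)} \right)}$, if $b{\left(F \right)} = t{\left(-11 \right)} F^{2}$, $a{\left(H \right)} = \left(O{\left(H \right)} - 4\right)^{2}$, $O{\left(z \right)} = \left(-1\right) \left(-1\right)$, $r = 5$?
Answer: $221518$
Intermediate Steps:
$O{\left(z \right)} = 1$
$a{\left(H \right)} = 9$ ($a{\left(H \right)} = \left(1 - 4\right)^{2} = \left(-3\right)^{2} = 9$)
$b{\left(F \right)} = - 11 F^{2}$
$222409 + b{\left(a{\left(r \right)} \right)} = 222409 - 11 \cdot 9^{2} = 222409 - 891 = 221518$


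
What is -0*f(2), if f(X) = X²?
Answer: 0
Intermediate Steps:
-0*f(2) = -0*2² = -0*4 = -7*0 = 0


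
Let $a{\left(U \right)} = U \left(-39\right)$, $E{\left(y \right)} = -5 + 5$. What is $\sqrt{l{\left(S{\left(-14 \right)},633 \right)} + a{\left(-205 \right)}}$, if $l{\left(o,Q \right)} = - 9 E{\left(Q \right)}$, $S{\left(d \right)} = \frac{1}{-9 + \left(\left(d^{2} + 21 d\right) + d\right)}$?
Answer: $\sqrt{7995} \approx 89.415$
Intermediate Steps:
$E{\left(y \right)} = 0$
$S{\left(d \right)} = \frac{1}{-9 + d^{2} + 22 d}$ ($S{\left(d \right)} = \frac{1}{-9 + \left(d^{2} + 22 d\right)} = \frac{1}{-9 + d^{2} + 22 d}$)
$a{\left(U \right)} = - 39 U$
$l{\left(o,Q \right)} = 0$ ($l{\left(o,Q \right)} = \left(-9\right) 0 = 0$)
$\sqrt{l{\left(S{\left(-14 \right)},633 \right)} + a{\left(-205 \right)}} = \sqrt{0 - -7995} = \sqrt{0 + 7995} = \sqrt{7995}$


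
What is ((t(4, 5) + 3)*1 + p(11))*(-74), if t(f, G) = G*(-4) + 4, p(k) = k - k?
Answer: 962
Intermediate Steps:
p(k) = 0
t(f, G) = 4 - 4*G (t(f, G) = -4*G + 4 = 4 - 4*G)
((t(4, 5) + 3)*1 + p(11))*(-74) = (((4 - 4*5) + 3)*1 + 0)*(-74) = (((4 - 20) + 3)*1 + 0)*(-74) = ((-16 + 3)*1 + 0)*(-74) = (-13*1 + 0)*(-74) = (-13 + 0)*(-74) = -13*(-74) = 962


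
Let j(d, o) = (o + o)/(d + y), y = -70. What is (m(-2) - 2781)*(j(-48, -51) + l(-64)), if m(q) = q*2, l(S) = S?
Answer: 10374125/59 ≈ 1.7583e+5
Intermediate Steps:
m(q) = 2*q
j(d, o) = 2*o/(-70 + d) (j(d, o) = (o + o)/(d - 70) = (2*o)/(-70 + d) = 2*o/(-70 + d))
(m(-2) - 2781)*(j(-48, -51) + l(-64)) = (2*(-2) - 2781)*(2*(-51)/(-70 - 48) - 64) = (-4 - 2781)*(2*(-51)/(-118) - 64) = -2785*(2*(-51)*(-1/118) - 64) = -2785*(51/59 - 64) = -2785*(-3725/59) = 10374125/59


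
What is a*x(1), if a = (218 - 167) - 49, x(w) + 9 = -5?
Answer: -28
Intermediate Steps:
x(w) = -14 (x(w) = -9 - 5 = -14)
a = 2 (a = 51 - 49 = 2)
a*x(1) = 2*(-14) = -28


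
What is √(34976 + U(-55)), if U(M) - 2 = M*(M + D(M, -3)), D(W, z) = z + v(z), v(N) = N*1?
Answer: √38333 ≈ 195.79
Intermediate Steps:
v(N) = N
D(W, z) = 2*z (D(W, z) = z + z = 2*z)
U(M) = 2 + M*(-6 + M) (U(M) = 2 + M*(M + 2*(-3)) = 2 + M*(M - 6) = 2 + M*(-6 + M))
√(34976 + U(-55)) = √(34976 + (2 + (-55)² - 6*(-55))) = √(34976 + (2 + 3025 + 330)) = √(34976 + 3357) = √38333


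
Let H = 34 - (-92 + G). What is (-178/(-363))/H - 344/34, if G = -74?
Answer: -6242087/617100 ≈ -10.115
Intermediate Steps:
H = 200 (H = 34 - (-92 - 74) = 34 - 1*(-166) = 34 + 166 = 200)
(-178/(-363))/H - 344/34 = -178/(-363)/200 - 344/34 = -178*(-1/363)*(1/200) - 344*1/34 = (178/363)*(1/200) - 172/17 = 89/36300 - 172/17 = -6242087/617100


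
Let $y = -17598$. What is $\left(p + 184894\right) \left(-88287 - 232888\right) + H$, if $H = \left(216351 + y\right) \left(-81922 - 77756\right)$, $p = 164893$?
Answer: $-144079321259$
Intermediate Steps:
$H = -31736481534$ ($H = \left(216351 - 17598\right) \left(-81922 - 77756\right) = 198753 \left(-159678\right) = -31736481534$)
$\left(p + 184894\right) \left(-88287 - 232888\right) + H = \left(164893 + 184894\right) \left(-88287 - 232888\right) - 31736481534 = 349787 \left(-321175\right) - 31736481534 = -112342839725 - 31736481534 = -144079321259$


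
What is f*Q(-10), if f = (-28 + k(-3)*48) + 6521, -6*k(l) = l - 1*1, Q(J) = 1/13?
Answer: 6525/13 ≈ 501.92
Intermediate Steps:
Q(J) = 1/13
k(l) = ⅙ - l/6 (k(l) = -(l - 1*1)/6 = -(l - 1)/6 = -(-1 + l)/6 = ⅙ - l/6)
f = 6525 (f = (-28 + (⅙ - ⅙*(-3))*48) + 6521 = (-28 + (⅙ + ½)*48) + 6521 = (-28 + (⅔)*48) + 6521 = (-28 + 32) + 6521 = 4 + 6521 = 6525)
f*Q(-10) = 6525*(1/13) = 6525/13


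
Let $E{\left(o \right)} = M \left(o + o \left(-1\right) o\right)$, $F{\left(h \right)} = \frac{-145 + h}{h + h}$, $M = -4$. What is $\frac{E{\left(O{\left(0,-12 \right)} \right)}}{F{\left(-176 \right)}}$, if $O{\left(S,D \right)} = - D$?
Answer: $\frac{61952}{107} \approx 578.99$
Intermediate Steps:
$F{\left(h \right)} = \frac{-145 + h}{2 h}$
$E{\left(o \right)} = - 4 o + 4 o^{2}$ ($E{\left(o \right)} = - 4 \left(o + o \left(-1\right) o\right) = - 4 \left(o + - o o\right) = - 4 \left(o - o^{2}\right) = - 4 o + 4 o^{2}$)
$\frac{E{\left(O{\left(0,-12 \right)} \right)}}{F{\left(-176 \right)}} = \frac{4 \left(\left(-1\right) \left(-12\right)\right) \left(-1 - -12\right)}{\frac{1}{2} \frac{1}{-176} \left(-145 - 176\right)} = \frac{4 \cdot 12 \left(-1 + 12\right)}{\frac{1}{2} \left(- \frac{1}{176}\right) \left(-321\right)} = \frac{4 \cdot 12 \cdot 11}{\frac{321}{352}} = 528 \cdot \frac{352}{321} = \frac{61952}{107}$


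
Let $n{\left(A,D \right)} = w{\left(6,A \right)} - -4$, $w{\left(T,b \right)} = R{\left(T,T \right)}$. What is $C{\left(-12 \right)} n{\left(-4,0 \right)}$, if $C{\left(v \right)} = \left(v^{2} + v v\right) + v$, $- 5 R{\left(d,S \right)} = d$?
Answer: $\frac{3864}{5} \approx 772.8$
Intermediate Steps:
$R{\left(d,S \right)} = - \frac{d}{5}$
$w{\left(T,b \right)} = - \frac{T}{5}$
$n{\left(A,D \right)} = \frac{14}{5}$ ($n{\left(A,D \right)} = \left(- \frac{1}{5}\right) 6 - -4 = - \frac{6}{5} + 4 = \frac{14}{5}$)
$C{\left(v \right)} = v + 2 v^{2}$ ($C{\left(v \right)} = \left(v^{2} + v^{2}\right) + v = 2 v^{2} + v = v + 2 v^{2}$)
$C{\left(-12 \right)} n{\left(-4,0 \right)} = - 12 \left(1 + 2 \left(-12\right)\right) \frac{14}{5} = - 12 \left(1 - 24\right) \frac{14}{5} = \left(-12\right) \left(-23\right) \frac{14}{5} = 276 \cdot \frac{14}{5} = \frac{3864}{5}$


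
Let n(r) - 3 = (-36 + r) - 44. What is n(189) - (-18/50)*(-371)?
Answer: -539/25 ≈ -21.560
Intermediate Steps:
n(r) = -77 + r (n(r) = 3 + ((-36 + r) - 44) = 3 + (-80 + r) = -77 + r)
n(189) - (-18/50)*(-371) = (-77 + 189) - (-18/50)*(-371) = 112 - (-18*1/50)*(-371) = 112 - (-9)*(-371)/25 = 112 - 1*3339/25 = 112 - 3339/25 = -539/25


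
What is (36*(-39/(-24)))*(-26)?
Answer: -1521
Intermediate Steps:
(36*(-39/(-24)))*(-26) = (36*(-39*(-1/24)))*(-26) = (36*(13/8))*(-26) = (117/2)*(-26) = -1521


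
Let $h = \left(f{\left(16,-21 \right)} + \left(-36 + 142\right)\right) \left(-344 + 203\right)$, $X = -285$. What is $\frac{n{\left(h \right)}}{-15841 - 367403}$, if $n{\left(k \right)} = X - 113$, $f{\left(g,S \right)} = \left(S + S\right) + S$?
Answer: $\frac{199}{191622} \approx 0.0010385$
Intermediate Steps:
$f{\left(g,S \right)} = 3 S$ ($f{\left(g,S \right)} = 2 S + S = 3 S$)
$h = -6063$ ($h = \left(3 \left(-21\right) + \left(-36 + 142\right)\right) \left(-344 + 203\right) = \left(-63 + 106\right) \left(-141\right) = 43 \left(-141\right) = -6063$)
$n{\left(k \right)} = -398$ ($n{\left(k \right)} = -285 - 113 = -398$)
$\frac{n{\left(h \right)}}{-15841 - 367403} = - \frac{398}{-15841 - 367403} = - \frac{398}{-383244} = \left(-398\right) \left(- \frac{1}{383244}\right) = \frac{199}{191622}$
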